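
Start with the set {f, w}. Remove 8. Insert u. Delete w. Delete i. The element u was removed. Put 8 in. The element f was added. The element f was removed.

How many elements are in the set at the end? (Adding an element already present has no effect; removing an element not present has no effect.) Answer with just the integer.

Answer: 1

Derivation:
Tracking the set through each operation:
Start: {f, w}
Event 1 (remove 8): not present, no change. Set: {f, w}
Event 2 (add u): added. Set: {f, u, w}
Event 3 (remove w): removed. Set: {f, u}
Event 4 (remove i): not present, no change. Set: {f, u}
Event 5 (remove u): removed. Set: {f}
Event 6 (add 8): added. Set: {8, f}
Event 7 (add f): already present, no change. Set: {8, f}
Event 8 (remove f): removed. Set: {8}

Final set: {8} (size 1)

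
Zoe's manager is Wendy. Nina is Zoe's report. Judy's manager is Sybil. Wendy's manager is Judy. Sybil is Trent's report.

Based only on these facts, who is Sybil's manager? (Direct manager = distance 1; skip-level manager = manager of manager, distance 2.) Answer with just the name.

Answer: Trent

Derivation:
Reconstructing the manager chain from the given facts:
  Trent -> Sybil -> Judy -> Wendy -> Zoe -> Nina
(each arrow means 'manager of the next')
Positions in the chain (0 = top):
  position of Trent: 0
  position of Sybil: 1
  position of Judy: 2
  position of Wendy: 3
  position of Zoe: 4
  position of Nina: 5

Sybil is at position 1; the manager is 1 step up the chain, i.e. position 0: Trent.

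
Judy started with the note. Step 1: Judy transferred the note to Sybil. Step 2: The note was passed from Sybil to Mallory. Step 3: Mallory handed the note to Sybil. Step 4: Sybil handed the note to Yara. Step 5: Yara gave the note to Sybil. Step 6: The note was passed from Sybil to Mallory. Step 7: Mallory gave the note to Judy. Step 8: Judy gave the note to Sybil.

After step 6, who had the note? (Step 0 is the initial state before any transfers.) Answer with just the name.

Answer: Mallory

Derivation:
Tracking the note holder through step 6:
After step 0 (start): Judy
After step 1: Sybil
After step 2: Mallory
After step 3: Sybil
After step 4: Yara
After step 5: Sybil
After step 6: Mallory

At step 6, the holder is Mallory.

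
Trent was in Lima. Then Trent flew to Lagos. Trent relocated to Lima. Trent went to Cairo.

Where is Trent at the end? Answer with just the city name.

Answer: Cairo

Derivation:
Tracking Trent's location:
Start: Trent is in Lima.
After move 1: Lima -> Lagos. Trent is in Lagos.
After move 2: Lagos -> Lima. Trent is in Lima.
After move 3: Lima -> Cairo. Trent is in Cairo.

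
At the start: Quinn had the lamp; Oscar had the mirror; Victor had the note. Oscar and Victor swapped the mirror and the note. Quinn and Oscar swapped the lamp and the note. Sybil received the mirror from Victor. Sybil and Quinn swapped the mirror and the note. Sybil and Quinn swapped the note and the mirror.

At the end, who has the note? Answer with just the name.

Tracking all object holders:
Start: lamp:Quinn, mirror:Oscar, note:Victor
Event 1 (swap mirror<->note: now mirror:Victor, note:Oscar). State: lamp:Quinn, mirror:Victor, note:Oscar
Event 2 (swap lamp<->note: now lamp:Oscar, note:Quinn). State: lamp:Oscar, mirror:Victor, note:Quinn
Event 3 (give mirror: Victor -> Sybil). State: lamp:Oscar, mirror:Sybil, note:Quinn
Event 4 (swap mirror<->note: now mirror:Quinn, note:Sybil). State: lamp:Oscar, mirror:Quinn, note:Sybil
Event 5 (swap note<->mirror: now note:Quinn, mirror:Sybil). State: lamp:Oscar, mirror:Sybil, note:Quinn

Final state: lamp:Oscar, mirror:Sybil, note:Quinn
The note is held by Quinn.

Answer: Quinn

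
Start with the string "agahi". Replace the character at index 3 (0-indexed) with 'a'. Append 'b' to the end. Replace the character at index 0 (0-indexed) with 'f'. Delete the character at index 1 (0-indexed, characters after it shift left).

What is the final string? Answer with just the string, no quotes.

Applying each edit step by step:
Start: "agahi"
Op 1 (replace idx 3: 'h' -> 'a'): "agahi" -> "agaai"
Op 2 (append 'b'): "agaai" -> "agaaib"
Op 3 (replace idx 0: 'a' -> 'f'): "agaaib" -> "fgaaib"
Op 4 (delete idx 1 = 'g'): "fgaaib" -> "faaib"

Answer: faaib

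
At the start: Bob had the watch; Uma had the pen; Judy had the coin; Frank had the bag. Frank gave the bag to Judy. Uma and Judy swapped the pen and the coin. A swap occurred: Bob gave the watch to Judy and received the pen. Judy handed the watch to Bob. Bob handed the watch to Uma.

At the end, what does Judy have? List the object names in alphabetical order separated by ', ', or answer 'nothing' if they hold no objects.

Tracking all object holders:
Start: watch:Bob, pen:Uma, coin:Judy, bag:Frank
Event 1 (give bag: Frank -> Judy). State: watch:Bob, pen:Uma, coin:Judy, bag:Judy
Event 2 (swap pen<->coin: now pen:Judy, coin:Uma). State: watch:Bob, pen:Judy, coin:Uma, bag:Judy
Event 3 (swap watch<->pen: now watch:Judy, pen:Bob). State: watch:Judy, pen:Bob, coin:Uma, bag:Judy
Event 4 (give watch: Judy -> Bob). State: watch:Bob, pen:Bob, coin:Uma, bag:Judy
Event 5 (give watch: Bob -> Uma). State: watch:Uma, pen:Bob, coin:Uma, bag:Judy

Final state: watch:Uma, pen:Bob, coin:Uma, bag:Judy
Judy holds: bag.

Answer: bag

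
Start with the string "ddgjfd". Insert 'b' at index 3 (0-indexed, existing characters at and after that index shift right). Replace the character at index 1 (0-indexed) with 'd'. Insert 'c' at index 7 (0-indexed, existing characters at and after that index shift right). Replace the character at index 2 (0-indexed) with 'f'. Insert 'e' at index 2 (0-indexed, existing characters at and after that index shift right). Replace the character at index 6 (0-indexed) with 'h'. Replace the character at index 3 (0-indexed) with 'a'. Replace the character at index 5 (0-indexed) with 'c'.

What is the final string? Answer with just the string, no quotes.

Answer: ddeabchdc

Derivation:
Applying each edit step by step:
Start: "ddgjfd"
Op 1 (insert 'b' at idx 3): "ddgjfd" -> "ddgbjfd"
Op 2 (replace idx 1: 'd' -> 'd'): "ddgbjfd" -> "ddgbjfd"
Op 3 (insert 'c' at idx 7): "ddgbjfd" -> "ddgbjfdc"
Op 4 (replace idx 2: 'g' -> 'f'): "ddgbjfdc" -> "ddfbjfdc"
Op 5 (insert 'e' at idx 2): "ddfbjfdc" -> "ddefbjfdc"
Op 6 (replace idx 6: 'f' -> 'h'): "ddefbjfdc" -> "ddefbjhdc"
Op 7 (replace idx 3: 'f' -> 'a'): "ddefbjhdc" -> "ddeabjhdc"
Op 8 (replace idx 5: 'j' -> 'c'): "ddeabjhdc" -> "ddeabchdc"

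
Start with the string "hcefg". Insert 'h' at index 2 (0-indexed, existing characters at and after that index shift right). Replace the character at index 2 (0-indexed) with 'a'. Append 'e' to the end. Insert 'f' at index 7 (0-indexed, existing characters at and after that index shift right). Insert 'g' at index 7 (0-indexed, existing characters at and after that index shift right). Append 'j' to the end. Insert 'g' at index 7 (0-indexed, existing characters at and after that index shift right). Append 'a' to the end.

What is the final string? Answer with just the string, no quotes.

Answer: hcaefgeggfja

Derivation:
Applying each edit step by step:
Start: "hcefg"
Op 1 (insert 'h' at idx 2): "hcefg" -> "hchefg"
Op 2 (replace idx 2: 'h' -> 'a'): "hchefg" -> "hcaefg"
Op 3 (append 'e'): "hcaefg" -> "hcaefge"
Op 4 (insert 'f' at idx 7): "hcaefge" -> "hcaefgef"
Op 5 (insert 'g' at idx 7): "hcaefgef" -> "hcaefgegf"
Op 6 (append 'j'): "hcaefgegf" -> "hcaefgegfj"
Op 7 (insert 'g' at idx 7): "hcaefgegfj" -> "hcaefgeggfj"
Op 8 (append 'a'): "hcaefgeggfj" -> "hcaefgeggfja"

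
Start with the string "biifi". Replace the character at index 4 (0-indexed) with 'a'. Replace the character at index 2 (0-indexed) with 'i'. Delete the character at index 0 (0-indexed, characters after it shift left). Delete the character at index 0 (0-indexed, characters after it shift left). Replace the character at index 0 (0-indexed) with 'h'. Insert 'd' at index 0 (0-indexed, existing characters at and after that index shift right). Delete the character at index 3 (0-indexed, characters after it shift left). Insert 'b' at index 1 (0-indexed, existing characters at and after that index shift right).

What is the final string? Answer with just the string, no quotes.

Applying each edit step by step:
Start: "biifi"
Op 1 (replace idx 4: 'i' -> 'a'): "biifi" -> "biifa"
Op 2 (replace idx 2: 'i' -> 'i'): "biifa" -> "biifa"
Op 3 (delete idx 0 = 'b'): "biifa" -> "iifa"
Op 4 (delete idx 0 = 'i'): "iifa" -> "ifa"
Op 5 (replace idx 0: 'i' -> 'h'): "ifa" -> "hfa"
Op 6 (insert 'd' at idx 0): "hfa" -> "dhfa"
Op 7 (delete idx 3 = 'a'): "dhfa" -> "dhf"
Op 8 (insert 'b' at idx 1): "dhf" -> "dbhf"

Answer: dbhf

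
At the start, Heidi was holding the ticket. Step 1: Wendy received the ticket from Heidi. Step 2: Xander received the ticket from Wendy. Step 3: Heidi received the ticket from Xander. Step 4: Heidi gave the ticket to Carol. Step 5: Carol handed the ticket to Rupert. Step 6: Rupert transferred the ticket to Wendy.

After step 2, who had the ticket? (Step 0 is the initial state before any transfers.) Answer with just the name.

Answer: Xander

Derivation:
Tracking the ticket holder through step 2:
After step 0 (start): Heidi
After step 1: Wendy
After step 2: Xander

At step 2, the holder is Xander.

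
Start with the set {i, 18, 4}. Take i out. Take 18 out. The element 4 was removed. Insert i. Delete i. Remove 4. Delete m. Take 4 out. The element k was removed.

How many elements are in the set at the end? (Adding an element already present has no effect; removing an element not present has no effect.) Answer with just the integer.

Tracking the set through each operation:
Start: {18, 4, i}
Event 1 (remove i): removed. Set: {18, 4}
Event 2 (remove 18): removed. Set: {4}
Event 3 (remove 4): removed. Set: {}
Event 4 (add i): added. Set: {i}
Event 5 (remove i): removed. Set: {}
Event 6 (remove 4): not present, no change. Set: {}
Event 7 (remove m): not present, no change. Set: {}
Event 8 (remove 4): not present, no change. Set: {}
Event 9 (remove k): not present, no change. Set: {}

Final set: {} (size 0)

Answer: 0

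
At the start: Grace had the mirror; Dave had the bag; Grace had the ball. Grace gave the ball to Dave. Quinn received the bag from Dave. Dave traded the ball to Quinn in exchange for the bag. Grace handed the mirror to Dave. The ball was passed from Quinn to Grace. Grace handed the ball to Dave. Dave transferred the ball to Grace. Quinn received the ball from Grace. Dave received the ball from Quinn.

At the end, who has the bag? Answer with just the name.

Tracking all object holders:
Start: mirror:Grace, bag:Dave, ball:Grace
Event 1 (give ball: Grace -> Dave). State: mirror:Grace, bag:Dave, ball:Dave
Event 2 (give bag: Dave -> Quinn). State: mirror:Grace, bag:Quinn, ball:Dave
Event 3 (swap ball<->bag: now ball:Quinn, bag:Dave). State: mirror:Grace, bag:Dave, ball:Quinn
Event 4 (give mirror: Grace -> Dave). State: mirror:Dave, bag:Dave, ball:Quinn
Event 5 (give ball: Quinn -> Grace). State: mirror:Dave, bag:Dave, ball:Grace
Event 6 (give ball: Grace -> Dave). State: mirror:Dave, bag:Dave, ball:Dave
Event 7 (give ball: Dave -> Grace). State: mirror:Dave, bag:Dave, ball:Grace
Event 8 (give ball: Grace -> Quinn). State: mirror:Dave, bag:Dave, ball:Quinn
Event 9 (give ball: Quinn -> Dave). State: mirror:Dave, bag:Dave, ball:Dave

Final state: mirror:Dave, bag:Dave, ball:Dave
The bag is held by Dave.

Answer: Dave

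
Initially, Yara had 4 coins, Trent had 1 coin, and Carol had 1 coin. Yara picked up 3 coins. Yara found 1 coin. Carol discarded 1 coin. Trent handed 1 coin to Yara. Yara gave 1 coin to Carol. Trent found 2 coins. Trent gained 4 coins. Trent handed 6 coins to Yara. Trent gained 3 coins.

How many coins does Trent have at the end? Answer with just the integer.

Tracking counts step by step:
Start: Yara=4, Trent=1, Carol=1
Event 1 (Yara +3): Yara: 4 -> 7. State: Yara=7, Trent=1, Carol=1
Event 2 (Yara +1): Yara: 7 -> 8. State: Yara=8, Trent=1, Carol=1
Event 3 (Carol -1): Carol: 1 -> 0. State: Yara=8, Trent=1, Carol=0
Event 4 (Trent -> Yara, 1): Trent: 1 -> 0, Yara: 8 -> 9. State: Yara=9, Trent=0, Carol=0
Event 5 (Yara -> Carol, 1): Yara: 9 -> 8, Carol: 0 -> 1. State: Yara=8, Trent=0, Carol=1
Event 6 (Trent +2): Trent: 0 -> 2. State: Yara=8, Trent=2, Carol=1
Event 7 (Trent +4): Trent: 2 -> 6. State: Yara=8, Trent=6, Carol=1
Event 8 (Trent -> Yara, 6): Trent: 6 -> 0, Yara: 8 -> 14. State: Yara=14, Trent=0, Carol=1
Event 9 (Trent +3): Trent: 0 -> 3. State: Yara=14, Trent=3, Carol=1

Trent's final count: 3

Answer: 3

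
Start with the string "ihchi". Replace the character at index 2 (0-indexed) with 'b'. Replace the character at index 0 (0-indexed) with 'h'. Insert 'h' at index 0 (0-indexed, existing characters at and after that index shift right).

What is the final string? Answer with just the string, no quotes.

Answer: hhhbhi

Derivation:
Applying each edit step by step:
Start: "ihchi"
Op 1 (replace idx 2: 'c' -> 'b'): "ihchi" -> "ihbhi"
Op 2 (replace idx 0: 'i' -> 'h'): "ihbhi" -> "hhbhi"
Op 3 (insert 'h' at idx 0): "hhbhi" -> "hhhbhi"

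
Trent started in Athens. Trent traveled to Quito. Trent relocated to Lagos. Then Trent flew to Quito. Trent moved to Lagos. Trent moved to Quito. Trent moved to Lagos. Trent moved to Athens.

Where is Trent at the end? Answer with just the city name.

Tracking Trent's location:
Start: Trent is in Athens.
After move 1: Athens -> Quito. Trent is in Quito.
After move 2: Quito -> Lagos. Trent is in Lagos.
After move 3: Lagos -> Quito. Trent is in Quito.
After move 4: Quito -> Lagos. Trent is in Lagos.
After move 5: Lagos -> Quito. Trent is in Quito.
After move 6: Quito -> Lagos. Trent is in Lagos.
After move 7: Lagos -> Athens. Trent is in Athens.

Answer: Athens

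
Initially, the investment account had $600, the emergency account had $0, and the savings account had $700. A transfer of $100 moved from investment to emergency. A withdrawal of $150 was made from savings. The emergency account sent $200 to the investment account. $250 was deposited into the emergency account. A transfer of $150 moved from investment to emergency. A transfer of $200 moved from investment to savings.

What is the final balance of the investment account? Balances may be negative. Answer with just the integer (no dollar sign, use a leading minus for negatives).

Answer: 350

Derivation:
Tracking account balances step by step:
Start: investment=600, emergency=0, savings=700
Event 1 (transfer 100 investment -> emergency): investment: 600 - 100 = 500, emergency: 0 + 100 = 100. Balances: investment=500, emergency=100, savings=700
Event 2 (withdraw 150 from savings): savings: 700 - 150 = 550. Balances: investment=500, emergency=100, savings=550
Event 3 (transfer 200 emergency -> investment): emergency: 100 - 200 = -100, investment: 500 + 200 = 700. Balances: investment=700, emergency=-100, savings=550
Event 4 (deposit 250 to emergency): emergency: -100 + 250 = 150. Balances: investment=700, emergency=150, savings=550
Event 5 (transfer 150 investment -> emergency): investment: 700 - 150 = 550, emergency: 150 + 150 = 300. Balances: investment=550, emergency=300, savings=550
Event 6 (transfer 200 investment -> savings): investment: 550 - 200 = 350, savings: 550 + 200 = 750. Balances: investment=350, emergency=300, savings=750

Final balance of investment: 350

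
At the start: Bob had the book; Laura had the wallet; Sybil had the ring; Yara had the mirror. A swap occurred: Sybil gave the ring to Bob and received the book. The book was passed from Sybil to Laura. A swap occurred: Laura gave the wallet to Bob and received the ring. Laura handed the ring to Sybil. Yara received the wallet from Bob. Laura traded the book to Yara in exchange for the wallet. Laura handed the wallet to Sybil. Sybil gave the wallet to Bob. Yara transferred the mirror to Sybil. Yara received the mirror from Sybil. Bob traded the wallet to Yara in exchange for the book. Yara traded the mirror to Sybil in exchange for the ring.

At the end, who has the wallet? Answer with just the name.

Tracking all object holders:
Start: book:Bob, wallet:Laura, ring:Sybil, mirror:Yara
Event 1 (swap ring<->book: now ring:Bob, book:Sybil). State: book:Sybil, wallet:Laura, ring:Bob, mirror:Yara
Event 2 (give book: Sybil -> Laura). State: book:Laura, wallet:Laura, ring:Bob, mirror:Yara
Event 3 (swap wallet<->ring: now wallet:Bob, ring:Laura). State: book:Laura, wallet:Bob, ring:Laura, mirror:Yara
Event 4 (give ring: Laura -> Sybil). State: book:Laura, wallet:Bob, ring:Sybil, mirror:Yara
Event 5 (give wallet: Bob -> Yara). State: book:Laura, wallet:Yara, ring:Sybil, mirror:Yara
Event 6 (swap book<->wallet: now book:Yara, wallet:Laura). State: book:Yara, wallet:Laura, ring:Sybil, mirror:Yara
Event 7 (give wallet: Laura -> Sybil). State: book:Yara, wallet:Sybil, ring:Sybil, mirror:Yara
Event 8 (give wallet: Sybil -> Bob). State: book:Yara, wallet:Bob, ring:Sybil, mirror:Yara
Event 9 (give mirror: Yara -> Sybil). State: book:Yara, wallet:Bob, ring:Sybil, mirror:Sybil
Event 10 (give mirror: Sybil -> Yara). State: book:Yara, wallet:Bob, ring:Sybil, mirror:Yara
Event 11 (swap wallet<->book: now wallet:Yara, book:Bob). State: book:Bob, wallet:Yara, ring:Sybil, mirror:Yara
Event 12 (swap mirror<->ring: now mirror:Sybil, ring:Yara). State: book:Bob, wallet:Yara, ring:Yara, mirror:Sybil

Final state: book:Bob, wallet:Yara, ring:Yara, mirror:Sybil
The wallet is held by Yara.

Answer: Yara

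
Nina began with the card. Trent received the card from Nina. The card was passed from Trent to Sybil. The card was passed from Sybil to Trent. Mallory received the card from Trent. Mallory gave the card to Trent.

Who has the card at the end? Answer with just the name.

Tracking the card through each event:
Start: Nina has the card.
After event 1: Trent has the card.
After event 2: Sybil has the card.
After event 3: Trent has the card.
After event 4: Mallory has the card.
After event 5: Trent has the card.

Answer: Trent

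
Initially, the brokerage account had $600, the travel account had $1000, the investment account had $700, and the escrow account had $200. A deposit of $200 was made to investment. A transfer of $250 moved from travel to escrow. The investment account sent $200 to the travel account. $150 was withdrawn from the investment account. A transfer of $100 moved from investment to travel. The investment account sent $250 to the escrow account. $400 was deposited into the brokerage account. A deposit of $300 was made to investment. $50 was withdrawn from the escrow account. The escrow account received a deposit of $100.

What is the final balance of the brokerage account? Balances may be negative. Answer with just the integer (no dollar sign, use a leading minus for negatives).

Answer: 1000

Derivation:
Tracking account balances step by step:
Start: brokerage=600, travel=1000, investment=700, escrow=200
Event 1 (deposit 200 to investment): investment: 700 + 200 = 900. Balances: brokerage=600, travel=1000, investment=900, escrow=200
Event 2 (transfer 250 travel -> escrow): travel: 1000 - 250 = 750, escrow: 200 + 250 = 450. Balances: brokerage=600, travel=750, investment=900, escrow=450
Event 3 (transfer 200 investment -> travel): investment: 900 - 200 = 700, travel: 750 + 200 = 950. Balances: brokerage=600, travel=950, investment=700, escrow=450
Event 4 (withdraw 150 from investment): investment: 700 - 150 = 550. Balances: brokerage=600, travel=950, investment=550, escrow=450
Event 5 (transfer 100 investment -> travel): investment: 550 - 100 = 450, travel: 950 + 100 = 1050. Balances: brokerage=600, travel=1050, investment=450, escrow=450
Event 6 (transfer 250 investment -> escrow): investment: 450 - 250 = 200, escrow: 450 + 250 = 700. Balances: brokerage=600, travel=1050, investment=200, escrow=700
Event 7 (deposit 400 to brokerage): brokerage: 600 + 400 = 1000. Balances: brokerage=1000, travel=1050, investment=200, escrow=700
Event 8 (deposit 300 to investment): investment: 200 + 300 = 500. Balances: brokerage=1000, travel=1050, investment=500, escrow=700
Event 9 (withdraw 50 from escrow): escrow: 700 - 50 = 650. Balances: brokerage=1000, travel=1050, investment=500, escrow=650
Event 10 (deposit 100 to escrow): escrow: 650 + 100 = 750. Balances: brokerage=1000, travel=1050, investment=500, escrow=750

Final balance of brokerage: 1000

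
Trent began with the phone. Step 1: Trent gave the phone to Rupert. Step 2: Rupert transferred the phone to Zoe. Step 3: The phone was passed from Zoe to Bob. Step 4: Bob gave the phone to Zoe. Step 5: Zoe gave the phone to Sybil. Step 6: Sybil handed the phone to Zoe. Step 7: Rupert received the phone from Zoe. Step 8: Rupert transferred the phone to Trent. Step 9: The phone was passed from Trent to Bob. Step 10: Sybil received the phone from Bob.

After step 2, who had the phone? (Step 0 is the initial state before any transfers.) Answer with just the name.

Answer: Zoe

Derivation:
Tracking the phone holder through step 2:
After step 0 (start): Trent
After step 1: Rupert
After step 2: Zoe

At step 2, the holder is Zoe.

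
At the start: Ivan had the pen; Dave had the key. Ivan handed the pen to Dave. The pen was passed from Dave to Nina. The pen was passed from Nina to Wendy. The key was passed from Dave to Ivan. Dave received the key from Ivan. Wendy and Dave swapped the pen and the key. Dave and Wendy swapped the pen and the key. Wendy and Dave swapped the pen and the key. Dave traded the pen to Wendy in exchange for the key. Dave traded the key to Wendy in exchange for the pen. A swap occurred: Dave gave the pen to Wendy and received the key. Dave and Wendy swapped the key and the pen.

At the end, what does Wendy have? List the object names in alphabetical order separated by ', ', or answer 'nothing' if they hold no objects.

Answer: key

Derivation:
Tracking all object holders:
Start: pen:Ivan, key:Dave
Event 1 (give pen: Ivan -> Dave). State: pen:Dave, key:Dave
Event 2 (give pen: Dave -> Nina). State: pen:Nina, key:Dave
Event 3 (give pen: Nina -> Wendy). State: pen:Wendy, key:Dave
Event 4 (give key: Dave -> Ivan). State: pen:Wendy, key:Ivan
Event 5 (give key: Ivan -> Dave). State: pen:Wendy, key:Dave
Event 6 (swap pen<->key: now pen:Dave, key:Wendy). State: pen:Dave, key:Wendy
Event 7 (swap pen<->key: now pen:Wendy, key:Dave). State: pen:Wendy, key:Dave
Event 8 (swap pen<->key: now pen:Dave, key:Wendy). State: pen:Dave, key:Wendy
Event 9 (swap pen<->key: now pen:Wendy, key:Dave). State: pen:Wendy, key:Dave
Event 10 (swap key<->pen: now key:Wendy, pen:Dave). State: pen:Dave, key:Wendy
Event 11 (swap pen<->key: now pen:Wendy, key:Dave). State: pen:Wendy, key:Dave
Event 12 (swap key<->pen: now key:Wendy, pen:Dave). State: pen:Dave, key:Wendy

Final state: pen:Dave, key:Wendy
Wendy holds: key.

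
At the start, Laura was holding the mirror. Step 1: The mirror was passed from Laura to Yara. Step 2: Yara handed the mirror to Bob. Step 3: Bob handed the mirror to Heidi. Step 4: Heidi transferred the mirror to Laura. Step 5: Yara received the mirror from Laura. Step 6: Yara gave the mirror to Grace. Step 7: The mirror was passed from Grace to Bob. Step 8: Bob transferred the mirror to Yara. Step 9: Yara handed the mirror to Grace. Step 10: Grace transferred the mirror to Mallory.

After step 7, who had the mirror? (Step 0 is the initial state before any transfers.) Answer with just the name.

Tracking the mirror holder through step 7:
After step 0 (start): Laura
After step 1: Yara
After step 2: Bob
After step 3: Heidi
After step 4: Laura
After step 5: Yara
After step 6: Grace
After step 7: Bob

At step 7, the holder is Bob.

Answer: Bob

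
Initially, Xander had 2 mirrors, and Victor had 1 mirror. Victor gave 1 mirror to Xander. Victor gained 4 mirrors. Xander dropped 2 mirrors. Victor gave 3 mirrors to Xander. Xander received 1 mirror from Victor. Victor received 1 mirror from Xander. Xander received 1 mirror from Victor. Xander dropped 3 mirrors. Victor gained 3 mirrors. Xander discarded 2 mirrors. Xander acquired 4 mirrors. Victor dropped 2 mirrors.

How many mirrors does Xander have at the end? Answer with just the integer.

Tracking counts step by step:
Start: Xander=2, Victor=1
Event 1 (Victor -> Xander, 1): Victor: 1 -> 0, Xander: 2 -> 3. State: Xander=3, Victor=0
Event 2 (Victor +4): Victor: 0 -> 4. State: Xander=3, Victor=4
Event 3 (Xander -2): Xander: 3 -> 1. State: Xander=1, Victor=4
Event 4 (Victor -> Xander, 3): Victor: 4 -> 1, Xander: 1 -> 4. State: Xander=4, Victor=1
Event 5 (Victor -> Xander, 1): Victor: 1 -> 0, Xander: 4 -> 5. State: Xander=5, Victor=0
Event 6 (Xander -> Victor, 1): Xander: 5 -> 4, Victor: 0 -> 1. State: Xander=4, Victor=1
Event 7 (Victor -> Xander, 1): Victor: 1 -> 0, Xander: 4 -> 5. State: Xander=5, Victor=0
Event 8 (Xander -3): Xander: 5 -> 2. State: Xander=2, Victor=0
Event 9 (Victor +3): Victor: 0 -> 3. State: Xander=2, Victor=3
Event 10 (Xander -2): Xander: 2 -> 0. State: Xander=0, Victor=3
Event 11 (Xander +4): Xander: 0 -> 4. State: Xander=4, Victor=3
Event 12 (Victor -2): Victor: 3 -> 1. State: Xander=4, Victor=1

Xander's final count: 4

Answer: 4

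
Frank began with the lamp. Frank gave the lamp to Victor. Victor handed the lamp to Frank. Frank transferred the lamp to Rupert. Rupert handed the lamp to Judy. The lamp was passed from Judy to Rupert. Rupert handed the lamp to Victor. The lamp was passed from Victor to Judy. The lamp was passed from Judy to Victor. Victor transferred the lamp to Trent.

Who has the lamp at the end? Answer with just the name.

Tracking the lamp through each event:
Start: Frank has the lamp.
After event 1: Victor has the lamp.
After event 2: Frank has the lamp.
After event 3: Rupert has the lamp.
After event 4: Judy has the lamp.
After event 5: Rupert has the lamp.
After event 6: Victor has the lamp.
After event 7: Judy has the lamp.
After event 8: Victor has the lamp.
After event 9: Trent has the lamp.

Answer: Trent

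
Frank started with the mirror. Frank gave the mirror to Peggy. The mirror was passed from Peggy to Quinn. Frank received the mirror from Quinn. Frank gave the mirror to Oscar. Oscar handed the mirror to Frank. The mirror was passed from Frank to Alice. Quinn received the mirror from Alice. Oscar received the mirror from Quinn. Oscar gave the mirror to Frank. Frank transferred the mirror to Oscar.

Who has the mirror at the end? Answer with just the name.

Answer: Oscar

Derivation:
Tracking the mirror through each event:
Start: Frank has the mirror.
After event 1: Peggy has the mirror.
After event 2: Quinn has the mirror.
After event 3: Frank has the mirror.
After event 4: Oscar has the mirror.
After event 5: Frank has the mirror.
After event 6: Alice has the mirror.
After event 7: Quinn has the mirror.
After event 8: Oscar has the mirror.
After event 9: Frank has the mirror.
After event 10: Oscar has the mirror.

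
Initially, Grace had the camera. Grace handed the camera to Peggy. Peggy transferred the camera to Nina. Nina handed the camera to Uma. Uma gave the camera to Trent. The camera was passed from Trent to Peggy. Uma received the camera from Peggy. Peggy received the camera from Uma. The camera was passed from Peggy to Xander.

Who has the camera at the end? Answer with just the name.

Tracking the camera through each event:
Start: Grace has the camera.
After event 1: Peggy has the camera.
After event 2: Nina has the camera.
After event 3: Uma has the camera.
After event 4: Trent has the camera.
After event 5: Peggy has the camera.
After event 6: Uma has the camera.
After event 7: Peggy has the camera.
After event 8: Xander has the camera.

Answer: Xander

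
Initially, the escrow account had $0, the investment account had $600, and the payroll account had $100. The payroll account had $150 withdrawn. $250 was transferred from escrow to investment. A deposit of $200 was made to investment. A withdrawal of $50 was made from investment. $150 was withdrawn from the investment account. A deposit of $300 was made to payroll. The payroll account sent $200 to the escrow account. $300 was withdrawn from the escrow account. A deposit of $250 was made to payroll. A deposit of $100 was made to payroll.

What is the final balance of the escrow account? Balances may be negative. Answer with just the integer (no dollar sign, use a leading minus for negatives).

Tracking account balances step by step:
Start: escrow=0, investment=600, payroll=100
Event 1 (withdraw 150 from payroll): payroll: 100 - 150 = -50. Balances: escrow=0, investment=600, payroll=-50
Event 2 (transfer 250 escrow -> investment): escrow: 0 - 250 = -250, investment: 600 + 250 = 850. Balances: escrow=-250, investment=850, payroll=-50
Event 3 (deposit 200 to investment): investment: 850 + 200 = 1050. Balances: escrow=-250, investment=1050, payroll=-50
Event 4 (withdraw 50 from investment): investment: 1050 - 50 = 1000. Balances: escrow=-250, investment=1000, payroll=-50
Event 5 (withdraw 150 from investment): investment: 1000 - 150 = 850. Balances: escrow=-250, investment=850, payroll=-50
Event 6 (deposit 300 to payroll): payroll: -50 + 300 = 250. Balances: escrow=-250, investment=850, payroll=250
Event 7 (transfer 200 payroll -> escrow): payroll: 250 - 200 = 50, escrow: -250 + 200 = -50. Balances: escrow=-50, investment=850, payroll=50
Event 8 (withdraw 300 from escrow): escrow: -50 - 300 = -350. Balances: escrow=-350, investment=850, payroll=50
Event 9 (deposit 250 to payroll): payroll: 50 + 250 = 300. Balances: escrow=-350, investment=850, payroll=300
Event 10 (deposit 100 to payroll): payroll: 300 + 100 = 400. Balances: escrow=-350, investment=850, payroll=400

Final balance of escrow: -350

Answer: -350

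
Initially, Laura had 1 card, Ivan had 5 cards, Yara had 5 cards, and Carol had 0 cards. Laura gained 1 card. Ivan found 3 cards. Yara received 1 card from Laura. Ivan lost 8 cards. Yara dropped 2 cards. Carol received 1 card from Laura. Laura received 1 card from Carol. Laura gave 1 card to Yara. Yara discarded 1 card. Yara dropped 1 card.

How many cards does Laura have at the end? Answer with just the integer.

Tracking counts step by step:
Start: Laura=1, Ivan=5, Yara=5, Carol=0
Event 1 (Laura +1): Laura: 1 -> 2. State: Laura=2, Ivan=5, Yara=5, Carol=0
Event 2 (Ivan +3): Ivan: 5 -> 8. State: Laura=2, Ivan=8, Yara=5, Carol=0
Event 3 (Laura -> Yara, 1): Laura: 2 -> 1, Yara: 5 -> 6. State: Laura=1, Ivan=8, Yara=6, Carol=0
Event 4 (Ivan -8): Ivan: 8 -> 0. State: Laura=1, Ivan=0, Yara=6, Carol=0
Event 5 (Yara -2): Yara: 6 -> 4. State: Laura=1, Ivan=0, Yara=4, Carol=0
Event 6 (Laura -> Carol, 1): Laura: 1 -> 0, Carol: 0 -> 1. State: Laura=0, Ivan=0, Yara=4, Carol=1
Event 7 (Carol -> Laura, 1): Carol: 1 -> 0, Laura: 0 -> 1. State: Laura=1, Ivan=0, Yara=4, Carol=0
Event 8 (Laura -> Yara, 1): Laura: 1 -> 0, Yara: 4 -> 5. State: Laura=0, Ivan=0, Yara=5, Carol=0
Event 9 (Yara -1): Yara: 5 -> 4. State: Laura=0, Ivan=0, Yara=4, Carol=0
Event 10 (Yara -1): Yara: 4 -> 3. State: Laura=0, Ivan=0, Yara=3, Carol=0

Laura's final count: 0

Answer: 0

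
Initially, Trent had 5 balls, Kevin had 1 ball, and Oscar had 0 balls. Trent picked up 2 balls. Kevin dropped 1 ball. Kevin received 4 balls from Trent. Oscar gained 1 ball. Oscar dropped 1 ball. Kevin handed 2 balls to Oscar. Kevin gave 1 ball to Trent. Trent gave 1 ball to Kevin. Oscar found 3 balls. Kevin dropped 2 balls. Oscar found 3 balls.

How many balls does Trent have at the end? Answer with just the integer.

Tracking counts step by step:
Start: Trent=5, Kevin=1, Oscar=0
Event 1 (Trent +2): Trent: 5 -> 7. State: Trent=7, Kevin=1, Oscar=0
Event 2 (Kevin -1): Kevin: 1 -> 0. State: Trent=7, Kevin=0, Oscar=0
Event 3 (Trent -> Kevin, 4): Trent: 7 -> 3, Kevin: 0 -> 4. State: Trent=3, Kevin=4, Oscar=0
Event 4 (Oscar +1): Oscar: 0 -> 1. State: Trent=3, Kevin=4, Oscar=1
Event 5 (Oscar -1): Oscar: 1 -> 0. State: Trent=3, Kevin=4, Oscar=0
Event 6 (Kevin -> Oscar, 2): Kevin: 4 -> 2, Oscar: 0 -> 2. State: Trent=3, Kevin=2, Oscar=2
Event 7 (Kevin -> Trent, 1): Kevin: 2 -> 1, Trent: 3 -> 4. State: Trent=4, Kevin=1, Oscar=2
Event 8 (Trent -> Kevin, 1): Trent: 4 -> 3, Kevin: 1 -> 2. State: Trent=3, Kevin=2, Oscar=2
Event 9 (Oscar +3): Oscar: 2 -> 5. State: Trent=3, Kevin=2, Oscar=5
Event 10 (Kevin -2): Kevin: 2 -> 0. State: Trent=3, Kevin=0, Oscar=5
Event 11 (Oscar +3): Oscar: 5 -> 8. State: Trent=3, Kevin=0, Oscar=8

Trent's final count: 3

Answer: 3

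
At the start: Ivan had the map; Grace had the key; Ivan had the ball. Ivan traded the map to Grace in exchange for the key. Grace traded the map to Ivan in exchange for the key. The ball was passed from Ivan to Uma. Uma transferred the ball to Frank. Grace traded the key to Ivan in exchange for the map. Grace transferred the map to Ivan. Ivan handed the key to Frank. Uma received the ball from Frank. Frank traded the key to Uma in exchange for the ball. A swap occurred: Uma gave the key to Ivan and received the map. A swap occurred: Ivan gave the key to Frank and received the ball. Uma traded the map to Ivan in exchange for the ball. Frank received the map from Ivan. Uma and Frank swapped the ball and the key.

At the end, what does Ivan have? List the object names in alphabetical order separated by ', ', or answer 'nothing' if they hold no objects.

Answer: nothing

Derivation:
Tracking all object holders:
Start: map:Ivan, key:Grace, ball:Ivan
Event 1 (swap map<->key: now map:Grace, key:Ivan). State: map:Grace, key:Ivan, ball:Ivan
Event 2 (swap map<->key: now map:Ivan, key:Grace). State: map:Ivan, key:Grace, ball:Ivan
Event 3 (give ball: Ivan -> Uma). State: map:Ivan, key:Grace, ball:Uma
Event 4 (give ball: Uma -> Frank). State: map:Ivan, key:Grace, ball:Frank
Event 5 (swap key<->map: now key:Ivan, map:Grace). State: map:Grace, key:Ivan, ball:Frank
Event 6 (give map: Grace -> Ivan). State: map:Ivan, key:Ivan, ball:Frank
Event 7 (give key: Ivan -> Frank). State: map:Ivan, key:Frank, ball:Frank
Event 8 (give ball: Frank -> Uma). State: map:Ivan, key:Frank, ball:Uma
Event 9 (swap key<->ball: now key:Uma, ball:Frank). State: map:Ivan, key:Uma, ball:Frank
Event 10 (swap key<->map: now key:Ivan, map:Uma). State: map:Uma, key:Ivan, ball:Frank
Event 11 (swap key<->ball: now key:Frank, ball:Ivan). State: map:Uma, key:Frank, ball:Ivan
Event 12 (swap map<->ball: now map:Ivan, ball:Uma). State: map:Ivan, key:Frank, ball:Uma
Event 13 (give map: Ivan -> Frank). State: map:Frank, key:Frank, ball:Uma
Event 14 (swap ball<->key: now ball:Frank, key:Uma). State: map:Frank, key:Uma, ball:Frank

Final state: map:Frank, key:Uma, ball:Frank
Ivan holds: (nothing).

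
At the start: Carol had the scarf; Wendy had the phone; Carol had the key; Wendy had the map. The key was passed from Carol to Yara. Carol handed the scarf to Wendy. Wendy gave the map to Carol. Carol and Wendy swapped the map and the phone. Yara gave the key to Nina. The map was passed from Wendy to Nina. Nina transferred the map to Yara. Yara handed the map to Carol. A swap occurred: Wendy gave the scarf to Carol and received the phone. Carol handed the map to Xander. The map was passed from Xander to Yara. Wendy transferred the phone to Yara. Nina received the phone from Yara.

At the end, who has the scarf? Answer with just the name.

Answer: Carol

Derivation:
Tracking all object holders:
Start: scarf:Carol, phone:Wendy, key:Carol, map:Wendy
Event 1 (give key: Carol -> Yara). State: scarf:Carol, phone:Wendy, key:Yara, map:Wendy
Event 2 (give scarf: Carol -> Wendy). State: scarf:Wendy, phone:Wendy, key:Yara, map:Wendy
Event 3 (give map: Wendy -> Carol). State: scarf:Wendy, phone:Wendy, key:Yara, map:Carol
Event 4 (swap map<->phone: now map:Wendy, phone:Carol). State: scarf:Wendy, phone:Carol, key:Yara, map:Wendy
Event 5 (give key: Yara -> Nina). State: scarf:Wendy, phone:Carol, key:Nina, map:Wendy
Event 6 (give map: Wendy -> Nina). State: scarf:Wendy, phone:Carol, key:Nina, map:Nina
Event 7 (give map: Nina -> Yara). State: scarf:Wendy, phone:Carol, key:Nina, map:Yara
Event 8 (give map: Yara -> Carol). State: scarf:Wendy, phone:Carol, key:Nina, map:Carol
Event 9 (swap scarf<->phone: now scarf:Carol, phone:Wendy). State: scarf:Carol, phone:Wendy, key:Nina, map:Carol
Event 10 (give map: Carol -> Xander). State: scarf:Carol, phone:Wendy, key:Nina, map:Xander
Event 11 (give map: Xander -> Yara). State: scarf:Carol, phone:Wendy, key:Nina, map:Yara
Event 12 (give phone: Wendy -> Yara). State: scarf:Carol, phone:Yara, key:Nina, map:Yara
Event 13 (give phone: Yara -> Nina). State: scarf:Carol, phone:Nina, key:Nina, map:Yara

Final state: scarf:Carol, phone:Nina, key:Nina, map:Yara
The scarf is held by Carol.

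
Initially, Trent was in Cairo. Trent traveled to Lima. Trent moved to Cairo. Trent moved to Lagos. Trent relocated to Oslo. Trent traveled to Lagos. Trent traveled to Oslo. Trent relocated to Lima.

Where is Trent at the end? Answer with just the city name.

Tracking Trent's location:
Start: Trent is in Cairo.
After move 1: Cairo -> Lima. Trent is in Lima.
After move 2: Lima -> Cairo. Trent is in Cairo.
After move 3: Cairo -> Lagos. Trent is in Lagos.
After move 4: Lagos -> Oslo. Trent is in Oslo.
After move 5: Oslo -> Lagos. Trent is in Lagos.
After move 6: Lagos -> Oslo. Trent is in Oslo.
After move 7: Oslo -> Lima. Trent is in Lima.

Answer: Lima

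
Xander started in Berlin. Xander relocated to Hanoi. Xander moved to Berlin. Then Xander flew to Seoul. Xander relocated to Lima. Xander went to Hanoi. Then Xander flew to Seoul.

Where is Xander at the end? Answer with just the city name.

Tracking Xander's location:
Start: Xander is in Berlin.
After move 1: Berlin -> Hanoi. Xander is in Hanoi.
After move 2: Hanoi -> Berlin. Xander is in Berlin.
After move 3: Berlin -> Seoul. Xander is in Seoul.
After move 4: Seoul -> Lima. Xander is in Lima.
After move 5: Lima -> Hanoi. Xander is in Hanoi.
After move 6: Hanoi -> Seoul. Xander is in Seoul.

Answer: Seoul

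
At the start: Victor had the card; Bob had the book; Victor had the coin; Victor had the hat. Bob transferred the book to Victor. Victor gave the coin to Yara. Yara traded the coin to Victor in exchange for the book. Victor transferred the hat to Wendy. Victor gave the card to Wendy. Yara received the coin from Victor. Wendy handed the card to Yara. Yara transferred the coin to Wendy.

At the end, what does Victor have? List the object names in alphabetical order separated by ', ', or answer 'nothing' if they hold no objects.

Answer: nothing

Derivation:
Tracking all object holders:
Start: card:Victor, book:Bob, coin:Victor, hat:Victor
Event 1 (give book: Bob -> Victor). State: card:Victor, book:Victor, coin:Victor, hat:Victor
Event 2 (give coin: Victor -> Yara). State: card:Victor, book:Victor, coin:Yara, hat:Victor
Event 3 (swap coin<->book: now coin:Victor, book:Yara). State: card:Victor, book:Yara, coin:Victor, hat:Victor
Event 4 (give hat: Victor -> Wendy). State: card:Victor, book:Yara, coin:Victor, hat:Wendy
Event 5 (give card: Victor -> Wendy). State: card:Wendy, book:Yara, coin:Victor, hat:Wendy
Event 6 (give coin: Victor -> Yara). State: card:Wendy, book:Yara, coin:Yara, hat:Wendy
Event 7 (give card: Wendy -> Yara). State: card:Yara, book:Yara, coin:Yara, hat:Wendy
Event 8 (give coin: Yara -> Wendy). State: card:Yara, book:Yara, coin:Wendy, hat:Wendy

Final state: card:Yara, book:Yara, coin:Wendy, hat:Wendy
Victor holds: (nothing).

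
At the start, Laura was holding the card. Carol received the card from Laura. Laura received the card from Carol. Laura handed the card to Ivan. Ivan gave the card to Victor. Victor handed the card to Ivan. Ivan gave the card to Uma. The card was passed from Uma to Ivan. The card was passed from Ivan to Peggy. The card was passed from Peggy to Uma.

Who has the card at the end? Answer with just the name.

Answer: Uma

Derivation:
Tracking the card through each event:
Start: Laura has the card.
After event 1: Carol has the card.
After event 2: Laura has the card.
After event 3: Ivan has the card.
After event 4: Victor has the card.
After event 5: Ivan has the card.
After event 6: Uma has the card.
After event 7: Ivan has the card.
After event 8: Peggy has the card.
After event 9: Uma has the card.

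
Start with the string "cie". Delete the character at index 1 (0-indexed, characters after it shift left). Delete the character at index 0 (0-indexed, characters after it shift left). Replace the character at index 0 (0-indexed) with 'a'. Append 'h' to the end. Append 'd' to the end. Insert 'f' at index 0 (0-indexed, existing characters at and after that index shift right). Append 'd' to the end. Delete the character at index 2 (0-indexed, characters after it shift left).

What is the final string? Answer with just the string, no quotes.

Applying each edit step by step:
Start: "cie"
Op 1 (delete idx 1 = 'i'): "cie" -> "ce"
Op 2 (delete idx 0 = 'c'): "ce" -> "e"
Op 3 (replace idx 0: 'e' -> 'a'): "e" -> "a"
Op 4 (append 'h'): "a" -> "ah"
Op 5 (append 'd'): "ah" -> "ahd"
Op 6 (insert 'f' at idx 0): "ahd" -> "fahd"
Op 7 (append 'd'): "fahd" -> "fahdd"
Op 8 (delete idx 2 = 'h'): "fahdd" -> "fadd"

Answer: fadd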